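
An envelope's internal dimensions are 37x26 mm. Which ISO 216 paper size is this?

A10 (26 × 37 mm)

Aspect ratio 37/26 ≈ 1.423 — close to the ISO √2 ≈ 1.414.
In the A-series (A0 area = 1 m²): A10 = 26 × 37 mm.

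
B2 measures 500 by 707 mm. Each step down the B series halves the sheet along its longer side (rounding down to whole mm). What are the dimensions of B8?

B3: ⌊707/2⌋ × 500 = 353 × 500 mm
B4: ⌊500/2⌋ × 353 = 250 × 353 mm
B5: ⌊353/2⌋ × 250 = 176 × 250 mm
B6: ⌊250/2⌋ × 176 = 125 × 176 mm
B7: ⌊176/2⌋ × 125 = 88 × 125 mm
B8: ⌊125/2⌋ × 88 = 62 × 88 mm

62 × 88 mm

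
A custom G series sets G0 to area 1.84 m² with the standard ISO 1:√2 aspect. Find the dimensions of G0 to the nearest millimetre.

1141 × 1613 mm

Let the short side be w mm. Then w · w√2 = 1.84 m² = 1,840,000 mm².
w² = 1,840,000/√2, so w ≈ 1140.6 mm; long side = w√2 ≈ 1613.1 mm.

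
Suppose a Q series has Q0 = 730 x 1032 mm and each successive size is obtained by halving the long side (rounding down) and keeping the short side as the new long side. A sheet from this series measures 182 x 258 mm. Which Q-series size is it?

Q4

Q0: 730 × 1032 mm
Q1: 516 × 730 mm
Q2: 365 × 516 mm
Q3: 258 × 365 mm
Q4: 182 × 258 mm
Q5: 129 × 182 mm
→ matches Q4.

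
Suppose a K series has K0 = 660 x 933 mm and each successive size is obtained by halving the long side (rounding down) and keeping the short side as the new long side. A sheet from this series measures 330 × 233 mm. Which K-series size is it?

K0: 660 × 933 mm
K1: 466 × 660 mm
K2: 330 × 466 mm
K3: 233 × 330 mm
K4: 165 × 233 mm
→ matches K3.

K3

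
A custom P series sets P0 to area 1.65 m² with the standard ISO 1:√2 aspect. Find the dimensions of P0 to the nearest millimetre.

1080 × 1528 mm

Let the short side be w mm. Then w · w√2 = 1.65 m² = 1,650,000 mm².
w² = 1,650,000/√2, so w ≈ 1080.2 mm; long side = w√2 ≈ 1527.6 mm.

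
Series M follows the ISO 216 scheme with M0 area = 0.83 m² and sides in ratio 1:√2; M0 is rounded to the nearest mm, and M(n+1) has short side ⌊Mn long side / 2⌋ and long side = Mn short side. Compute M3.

Let M0's short side be w mm. w · w√2 = 0.83 m² = 830,000 mm², so w ≈ 766.1 mm and w√2 ≈ 1083.4 mm → M0 = 766 × 1083 mm.
M1: ⌊1083/2⌋ × 766 = 541 × 766 mm
M2: ⌊766/2⌋ × 541 = 383 × 541 mm
M3: ⌊541/2⌋ × 383 = 270 × 383 mm

270 × 383 mm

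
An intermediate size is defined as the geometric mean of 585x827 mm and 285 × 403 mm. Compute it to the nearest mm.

408 × 577 mm

Short side: √(585 · 285) = √166725 ≈ 408.3 → 408 mm
Long side: √(827 · 403) = √333281 ≈ 577.3 → 577 mm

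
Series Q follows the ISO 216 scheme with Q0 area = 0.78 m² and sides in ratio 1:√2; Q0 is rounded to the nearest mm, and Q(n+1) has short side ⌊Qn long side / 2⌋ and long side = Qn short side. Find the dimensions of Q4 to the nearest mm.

Let Q0's short side be w mm. w · w√2 = 0.78 m² = 780,000 mm², so w ≈ 742.7 mm and w√2 ≈ 1050.3 mm → Q0 = 743 × 1050 mm.
Q1: ⌊1050/2⌋ × 743 = 525 × 743 mm
Q2: ⌊743/2⌋ × 525 = 371 × 525 mm
Q3: ⌊525/2⌋ × 371 = 262 × 371 mm
Q4: ⌊371/2⌋ × 262 = 185 × 262 mm

185 × 262 mm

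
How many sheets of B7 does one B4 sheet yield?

B4 = 250 × 353 mm; B7 = 88 × 125 mm.
Each halving step doubles the count; 3 steps from B4 to B7.
2^3 = 8.

8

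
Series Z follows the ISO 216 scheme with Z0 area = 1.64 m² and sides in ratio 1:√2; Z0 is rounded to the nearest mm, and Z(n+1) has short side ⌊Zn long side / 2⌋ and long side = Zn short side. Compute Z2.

538 × 761 mm

Let Z0's short side be w mm. w · w√2 = 1.64 m² = 1,640,000 mm², so w ≈ 1076.9 mm and w√2 ≈ 1522.9 mm → Z0 = 1077 × 1523 mm.
Z1: ⌊1523/2⌋ × 1077 = 761 × 1077 mm
Z2: ⌊1077/2⌋ × 761 = 538 × 761 mm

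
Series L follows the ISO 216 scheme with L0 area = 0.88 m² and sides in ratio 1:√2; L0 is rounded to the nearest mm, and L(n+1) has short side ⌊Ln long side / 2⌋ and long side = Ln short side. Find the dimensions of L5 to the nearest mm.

Let L0's short side be w mm. w · w√2 = 0.88 m² = 880,000 mm², so w ≈ 788.8 mm and w√2 ≈ 1115.6 mm → L0 = 789 × 1116 mm.
L1: ⌊1116/2⌋ × 789 = 558 × 789 mm
L2: ⌊789/2⌋ × 558 = 394 × 558 mm
L3: ⌊558/2⌋ × 394 = 279 × 394 mm
L4: ⌊394/2⌋ × 279 = 197 × 279 mm
L5: ⌊279/2⌋ × 197 = 139 × 197 mm

139 × 197 mm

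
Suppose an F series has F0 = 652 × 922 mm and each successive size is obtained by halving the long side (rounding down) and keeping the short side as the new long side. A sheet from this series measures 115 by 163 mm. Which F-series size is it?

F0: 652 × 922 mm
F1: 461 × 652 mm
F2: 326 × 461 mm
F3: 230 × 326 mm
F4: 163 × 230 mm
F5: 115 × 163 mm
F6: 81 × 115 mm
→ matches F5.

F5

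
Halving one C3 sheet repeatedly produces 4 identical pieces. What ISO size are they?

4 = 2^2, so 2 halving steps.
C3 → C4 → … → C5 after 2 steps.

C5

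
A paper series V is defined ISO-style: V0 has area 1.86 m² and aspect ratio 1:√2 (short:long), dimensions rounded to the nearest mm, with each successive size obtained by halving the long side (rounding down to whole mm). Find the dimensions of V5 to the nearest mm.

Let V0's short side be w mm. w · w√2 = 1.86 m² = 1,860,000 mm², so w ≈ 1146.8 mm and w√2 ≈ 1621.9 mm → V0 = 1147 × 1622 mm.
V1: ⌊1622/2⌋ × 1147 = 811 × 1147 mm
V2: ⌊1147/2⌋ × 811 = 573 × 811 mm
V3: ⌊811/2⌋ × 573 = 405 × 573 mm
V4: ⌊573/2⌋ × 405 = 286 × 405 mm
V5: ⌊405/2⌋ × 286 = 202 × 286 mm

202 × 286 mm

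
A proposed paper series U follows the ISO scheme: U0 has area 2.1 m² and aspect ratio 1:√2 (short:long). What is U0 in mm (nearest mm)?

Let the short side be w mm. Then w · w√2 = 2.1 m² = 2,100,000 mm².
w² = 2,100,000/√2, so w ≈ 1218.6 mm; long side = w√2 ≈ 1723.3 mm.

1219 × 1723 mm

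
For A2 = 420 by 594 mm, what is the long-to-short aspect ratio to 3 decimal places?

1.414

594 / 420 = 1.414
Matches √2 ≈ 1.414 — the ISO 216 defining ratio.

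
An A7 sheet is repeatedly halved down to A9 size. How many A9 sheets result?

Each ISO step halves the sheet: 1 × A7 → 2 × A8 → 4 × A9
From A7 to A9 is 2 halving steps: 2^2 = 4.

4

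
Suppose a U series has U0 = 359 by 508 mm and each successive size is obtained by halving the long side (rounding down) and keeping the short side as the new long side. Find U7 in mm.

31 × 44 mm

U1 = 254 × 359 mm (from U0 by 1 halving).
U2: ⌊359/2⌋ × 254 = 179 × 254 mm
U3: ⌊254/2⌋ × 179 = 127 × 179 mm
U4: ⌊179/2⌋ × 127 = 89 × 127 mm
U5: ⌊127/2⌋ × 89 = 63 × 89 mm
U6: ⌊89/2⌋ × 63 = 44 × 63 mm
U7: ⌊63/2⌋ × 44 = 31 × 44 mm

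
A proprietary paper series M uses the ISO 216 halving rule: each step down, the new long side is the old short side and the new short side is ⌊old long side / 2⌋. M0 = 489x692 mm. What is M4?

122 × 173 mm

M1: ⌊692/2⌋ × 489 = 346 × 489 mm
M2: ⌊489/2⌋ × 346 = 244 × 346 mm
M3: ⌊346/2⌋ × 244 = 173 × 244 mm
M4: ⌊244/2⌋ × 173 = 122 × 173 mm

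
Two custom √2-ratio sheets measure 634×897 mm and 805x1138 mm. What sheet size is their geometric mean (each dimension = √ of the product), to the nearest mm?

Short side: √(634 · 805) = √510370 ≈ 714.4 → 714 mm
Long side: √(897 · 1138) = √1020786 ≈ 1010.3 → 1010 mm

714 × 1010 mm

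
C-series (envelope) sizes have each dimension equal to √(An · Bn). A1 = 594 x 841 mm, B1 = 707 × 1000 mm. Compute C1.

Short side: √(594 · 707) = √419958 ≈ 648.0 → 648 mm
Long side: √(841 · 1000) = √841000 ≈ 917.1 → 917 mm

648 × 917 mm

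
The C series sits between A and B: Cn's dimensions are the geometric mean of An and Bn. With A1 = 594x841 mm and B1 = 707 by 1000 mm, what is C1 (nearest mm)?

Short side: √(594 · 707) = √419958 ≈ 648.0 → 648 mm
Long side: √(841 · 1000) = √841000 ≈ 917.1 → 917 mm

648 × 917 mm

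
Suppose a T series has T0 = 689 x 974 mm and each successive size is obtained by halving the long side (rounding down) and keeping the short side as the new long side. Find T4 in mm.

T1: ⌊974/2⌋ × 689 = 487 × 689 mm
T2: ⌊689/2⌋ × 487 = 344 × 487 mm
T3: ⌊487/2⌋ × 344 = 243 × 344 mm
T4: ⌊344/2⌋ × 243 = 172 × 243 mm

172 × 243 mm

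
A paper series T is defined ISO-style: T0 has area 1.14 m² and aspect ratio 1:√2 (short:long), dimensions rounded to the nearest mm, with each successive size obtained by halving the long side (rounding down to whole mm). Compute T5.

Let T0's short side be w mm. w · w√2 = 1.14 m² = 1,140,000 mm², so w ≈ 897.8 mm and w√2 ≈ 1269.7 mm → T0 = 898 × 1270 mm.
T1: ⌊1270/2⌋ × 898 = 635 × 898 mm
T2: ⌊898/2⌋ × 635 = 449 × 635 mm
T3: ⌊635/2⌋ × 449 = 317 × 449 mm
T4: ⌊449/2⌋ × 317 = 224 × 317 mm
T5: ⌊317/2⌋ × 224 = 158 × 224 mm

158 × 224 mm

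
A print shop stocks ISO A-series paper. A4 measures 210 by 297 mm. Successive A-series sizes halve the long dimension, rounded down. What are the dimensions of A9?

37 × 52 mm

A5: ⌊297/2⌋ × 210 = 148 × 210 mm
A6: ⌊210/2⌋ × 148 = 105 × 148 mm
A7: ⌊148/2⌋ × 105 = 74 × 105 mm
A8: ⌊105/2⌋ × 74 = 52 × 74 mm
A9: ⌊74/2⌋ × 52 = 37 × 52 mm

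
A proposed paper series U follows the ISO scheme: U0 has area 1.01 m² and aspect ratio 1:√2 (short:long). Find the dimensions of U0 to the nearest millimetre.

845 × 1195 mm

Let the short side be w mm. Then w · w√2 = 1.01 m² = 1,010,000 mm².
w² = 1,010,000/√2, so w ≈ 845.1 mm; long side = w√2 ≈ 1195.1 mm.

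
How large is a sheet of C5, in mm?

162 × 229 mm

C0 = 917 × 1297 mm (C0 is the geometric mean of A0 and B0, aspect 1:√2).
C1: ⌊1297/2⌋ × 917 = 648 × 917 mm
C2: ⌊917/2⌋ × 648 = 458 × 648 mm
C3: ⌊648/2⌋ × 458 = 324 × 458 mm
C4: ⌊458/2⌋ × 324 = 229 × 324 mm
C5: ⌊324/2⌋ × 229 = 162 × 229 mm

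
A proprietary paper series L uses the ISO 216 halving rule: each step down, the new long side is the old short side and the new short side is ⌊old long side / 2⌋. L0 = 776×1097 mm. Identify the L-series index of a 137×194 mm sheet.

L5

L0: 776 × 1097 mm
L1: 548 × 776 mm
L2: 388 × 548 mm
L3: 274 × 388 mm
L4: 194 × 274 mm
L5: 137 × 194 mm
L6: 97 × 137 mm
→ matches L5.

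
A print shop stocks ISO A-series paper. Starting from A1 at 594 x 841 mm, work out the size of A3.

297 × 420 mm

A2: ⌊841/2⌋ × 594 = 420 × 594 mm
A3: ⌊594/2⌋ × 420 = 297 × 420 mm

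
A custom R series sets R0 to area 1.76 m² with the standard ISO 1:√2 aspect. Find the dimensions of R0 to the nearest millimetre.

Let the short side be w mm. Then w · w√2 = 1.76 m² = 1,760,000 mm².
w² = 1,760,000/√2, so w ≈ 1115.6 mm; long side = w√2 ≈ 1577.7 mm.

1116 × 1578 mm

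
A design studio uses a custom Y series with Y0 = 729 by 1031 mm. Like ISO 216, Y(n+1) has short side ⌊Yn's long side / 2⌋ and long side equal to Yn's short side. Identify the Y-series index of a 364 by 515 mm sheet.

Y0: 729 × 1031 mm
Y1: 515 × 729 mm
Y2: 364 × 515 mm
Y3: 257 × 364 mm
→ matches Y2.

Y2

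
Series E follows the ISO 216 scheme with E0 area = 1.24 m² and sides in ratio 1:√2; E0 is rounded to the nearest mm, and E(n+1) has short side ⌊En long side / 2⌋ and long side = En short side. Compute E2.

468 × 662 mm

Let E0's short side be w mm. w · w√2 = 1.24 m² = 1,240,000 mm², so w ≈ 936.4 mm and w√2 ≈ 1324.2 mm → E0 = 936 × 1324 mm.
E1: ⌊1324/2⌋ × 936 = 662 × 936 mm
E2: ⌊936/2⌋ × 662 = 468 × 662 mm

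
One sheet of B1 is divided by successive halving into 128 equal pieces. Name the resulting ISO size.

B8

128 = 2^7, so 7 halving steps.
B1 → B2 → … → B8 after 7 steps.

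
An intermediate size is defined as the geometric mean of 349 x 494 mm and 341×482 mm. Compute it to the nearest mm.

345 × 488 mm

Short side: √(349 · 341) = √119009 ≈ 345.0 → 345 mm
Long side: √(494 · 482) = √238108 ≈ 488.0 → 488 mm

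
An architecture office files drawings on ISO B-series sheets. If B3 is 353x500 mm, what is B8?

62 × 88 mm

B4: ⌊500/2⌋ × 353 = 250 × 353 mm
B5: ⌊353/2⌋ × 250 = 176 × 250 mm
B6: ⌊250/2⌋ × 176 = 125 × 176 mm
B7: ⌊176/2⌋ × 125 = 88 × 125 mm
B8: ⌊125/2⌋ × 88 = 62 × 88 mm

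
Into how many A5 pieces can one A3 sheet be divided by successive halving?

4

A3 = 297 × 420 mm; A5 = 148 × 210 mm.
Each halving step doubles the count; 2 steps from A3 to A5.
2^2 = 4.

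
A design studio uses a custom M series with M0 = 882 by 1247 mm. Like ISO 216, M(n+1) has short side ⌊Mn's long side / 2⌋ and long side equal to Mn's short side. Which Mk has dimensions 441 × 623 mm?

M2

M0: 882 × 1247 mm
M1: 623 × 882 mm
M2: 441 × 623 mm
M3: 311 × 441 mm
→ matches M2.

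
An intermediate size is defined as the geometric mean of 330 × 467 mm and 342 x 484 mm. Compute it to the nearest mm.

Short side: √(330 · 342) = √112860 ≈ 335.9 → 336 mm
Long side: √(467 · 484) = √226028 ≈ 475.4 → 475 mm

336 × 475 mm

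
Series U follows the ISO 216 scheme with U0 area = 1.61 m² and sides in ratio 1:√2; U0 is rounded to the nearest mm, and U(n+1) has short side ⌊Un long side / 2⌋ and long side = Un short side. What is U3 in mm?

Let U0's short side be w mm. w · w√2 = 1.61 m² = 1,610,000 mm², so w ≈ 1067.0 mm and w√2 ≈ 1508.9 mm → U0 = 1067 × 1509 mm.
U1: ⌊1509/2⌋ × 1067 = 754 × 1067 mm
U2: ⌊1067/2⌋ × 754 = 533 × 754 mm
U3: ⌊754/2⌋ × 533 = 377 × 533 mm

377 × 533 mm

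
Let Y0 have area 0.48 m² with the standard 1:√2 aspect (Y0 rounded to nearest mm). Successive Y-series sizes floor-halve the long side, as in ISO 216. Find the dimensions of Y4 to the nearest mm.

145 × 206 mm

Let Y0's short side be w mm. w · w√2 = 0.48 m² = 480,000 mm², so w ≈ 582.6 mm and w√2 ≈ 823.9 mm → Y0 = 583 × 824 mm.
Y1: ⌊824/2⌋ × 583 = 412 × 583 mm
Y2: ⌊583/2⌋ × 412 = 291 × 412 mm
Y3: ⌊412/2⌋ × 291 = 206 × 291 mm
Y4: ⌊291/2⌋ × 206 = 145 × 206 mm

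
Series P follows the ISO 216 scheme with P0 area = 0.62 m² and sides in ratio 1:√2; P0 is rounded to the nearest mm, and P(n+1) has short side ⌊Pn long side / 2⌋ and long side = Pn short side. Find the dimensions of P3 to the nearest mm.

234 × 331 mm

Let P0's short side be w mm. w · w√2 = 0.62 m² = 620,000 mm², so w ≈ 662.1 mm and w√2 ≈ 936.4 mm → P0 = 662 × 936 mm.
P1: ⌊936/2⌋ × 662 = 468 × 662 mm
P2: ⌊662/2⌋ × 468 = 331 × 468 mm
P3: ⌊468/2⌋ × 331 = 234 × 331 mm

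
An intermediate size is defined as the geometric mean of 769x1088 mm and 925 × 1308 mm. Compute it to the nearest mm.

Short side: √(769 · 925) = √711325 ≈ 843.4 → 843 mm
Long side: √(1088 · 1308) = √1423104 ≈ 1192.9 → 1193 mm

843 × 1193 mm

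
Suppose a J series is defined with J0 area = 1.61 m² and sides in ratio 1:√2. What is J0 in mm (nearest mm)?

1067 × 1509 mm

Let the short side be w mm. Then w · w√2 = 1.61 m² = 1,610,000 mm².
w² = 1,610,000/√2, so w ≈ 1067.0 mm; long side = w√2 ≈ 1508.9 mm.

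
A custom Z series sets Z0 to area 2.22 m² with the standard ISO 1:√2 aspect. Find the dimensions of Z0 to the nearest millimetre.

1253 × 1772 mm

Let the short side be w mm. Then w · w√2 = 2.22 m² = 2,220,000 mm².
w² = 2,220,000/√2, so w ≈ 1252.9 mm; long side = w√2 ≈ 1771.9 mm.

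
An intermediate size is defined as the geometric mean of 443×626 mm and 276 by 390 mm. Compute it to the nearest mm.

Short side: √(443 · 276) = √122268 ≈ 349.7 → 350 mm
Long side: √(626 · 390) = √244140 ≈ 494.1 → 494 mm

350 × 494 mm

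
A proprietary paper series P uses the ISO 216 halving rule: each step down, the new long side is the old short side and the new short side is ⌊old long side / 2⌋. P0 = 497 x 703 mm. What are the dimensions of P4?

P1: ⌊703/2⌋ × 497 = 351 × 497 mm
P2: ⌊497/2⌋ × 351 = 248 × 351 mm
P3: ⌊351/2⌋ × 248 = 175 × 248 mm
P4: ⌊248/2⌋ × 175 = 124 × 175 mm

124 × 175 mm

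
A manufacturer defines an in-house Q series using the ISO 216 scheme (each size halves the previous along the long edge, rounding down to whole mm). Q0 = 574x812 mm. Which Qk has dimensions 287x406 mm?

Q2

Q0: 574 × 812 mm
Q1: 406 × 574 mm
Q2: 287 × 406 mm
Q3: 203 × 287 mm
→ matches Q2.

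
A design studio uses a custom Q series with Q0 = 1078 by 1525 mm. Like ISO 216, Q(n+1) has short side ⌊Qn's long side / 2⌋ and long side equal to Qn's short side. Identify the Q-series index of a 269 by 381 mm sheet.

Q4

Q0: 1078 × 1525 mm
Q1: 762 × 1078 mm
Q2: 539 × 762 mm
Q3: 381 × 539 mm
Q4: 269 × 381 mm
Q5: 190 × 269 mm
→ matches Q4.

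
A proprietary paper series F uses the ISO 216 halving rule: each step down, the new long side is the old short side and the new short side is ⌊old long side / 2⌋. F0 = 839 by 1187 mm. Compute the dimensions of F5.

148 × 209 mm

F1: ⌊1187/2⌋ × 839 = 593 × 839 mm
F2: ⌊839/2⌋ × 593 = 419 × 593 mm
F3: ⌊593/2⌋ × 419 = 296 × 419 mm
F4: ⌊419/2⌋ × 296 = 209 × 296 mm
F5: ⌊296/2⌋ × 209 = 148 × 209 mm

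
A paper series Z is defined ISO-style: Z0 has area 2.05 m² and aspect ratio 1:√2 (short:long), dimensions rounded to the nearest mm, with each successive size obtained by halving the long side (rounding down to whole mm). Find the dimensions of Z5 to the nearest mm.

212 × 301 mm

Let Z0's short side be w mm. w · w√2 = 2.05 m² = 2,050,000 mm², so w ≈ 1204.0 mm and w√2 ≈ 1702.7 mm → Z0 = 1204 × 1703 mm.
Z1: ⌊1703/2⌋ × 1204 = 851 × 1204 mm
Z2: ⌊1204/2⌋ × 851 = 602 × 851 mm
Z3: ⌊851/2⌋ × 602 = 425 × 602 mm
Z4: ⌊602/2⌋ × 425 = 301 × 425 mm
Z5: ⌊425/2⌋ × 301 = 212 × 301 mm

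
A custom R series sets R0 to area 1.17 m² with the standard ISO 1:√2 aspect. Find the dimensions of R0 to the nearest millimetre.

910 × 1286 mm

Let the short side be w mm. Then w · w√2 = 1.17 m² = 1,170,000 mm².
w² = 1,170,000/√2, so w ≈ 909.6 mm; long side = w√2 ≈ 1286.3 mm.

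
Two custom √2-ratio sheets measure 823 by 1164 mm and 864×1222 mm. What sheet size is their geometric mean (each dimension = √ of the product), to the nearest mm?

Short side: √(823 · 864) = √711072 ≈ 843.3 → 843 mm
Long side: √(1164 · 1222) = √1422408 ≈ 1192.6 → 1193 mm

843 × 1193 mm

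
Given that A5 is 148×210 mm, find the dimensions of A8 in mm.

52 × 74 mm

A6: ⌊210/2⌋ × 148 = 105 × 148 mm
A7: ⌊148/2⌋ × 105 = 74 × 105 mm
A8: ⌊105/2⌋ × 74 = 52 × 74 mm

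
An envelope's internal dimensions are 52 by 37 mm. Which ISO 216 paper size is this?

A9 (37 × 52 mm)

Aspect ratio 52/37 ≈ 1.405 — close to the ISO √2 ≈ 1.414.
In the A-series (A0 area = 1 m²): A9 = 37 × 52 mm.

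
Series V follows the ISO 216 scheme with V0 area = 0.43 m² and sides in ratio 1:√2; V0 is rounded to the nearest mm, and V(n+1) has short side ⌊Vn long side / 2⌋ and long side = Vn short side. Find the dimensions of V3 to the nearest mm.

Let V0's short side be w mm. w · w√2 = 0.43 m² = 430,000 mm², so w ≈ 551.4 mm and w√2 ≈ 779.8 mm → V0 = 551 × 780 mm.
V1: ⌊780/2⌋ × 551 = 390 × 551 mm
V2: ⌊551/2⌋ × 390 = 275 × 390 mm
V3: ⌊390/2⌋ × 275 = 195 × 275 mm

195 × 275 mm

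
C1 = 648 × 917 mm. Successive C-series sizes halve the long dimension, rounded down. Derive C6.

114 × 162 mm

C2: ⌊917/2⌋ × 648 = 458 × 648 mm
C3: ⌊648/2⌋ × 458 = 324 × 458 mm
C4: ⌊458/2⌋ × 324 = 229 × 324 mm
C5: ⌊324/2⌋ × 229 = 162 × 229 mm
C6: ⌊229/2⌋ × 162 = 114 × 162 mm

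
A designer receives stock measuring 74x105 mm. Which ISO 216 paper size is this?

Aspect ratio 105/74 ≈ 1.419 — close to the ISO √2 ≈ 1.414.
In the A-series (A0 area = 1 m²): A7 = 74 × 105 mm.

A7 (74 × 105 mm)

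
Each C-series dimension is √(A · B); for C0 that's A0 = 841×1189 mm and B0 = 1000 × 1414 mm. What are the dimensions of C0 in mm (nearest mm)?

917 × 1297 mm

Short: √(841 · 1000) = √841000 ≈ 917.1 mm.
Long: √(1189 · 1414) = √1681246 ≈ 1296.6 mm.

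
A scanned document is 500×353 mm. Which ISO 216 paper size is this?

Aspect ratio 500/353 ≈ 1.416 — close to the ISO √2 ≈ 1.414.
In the B-series (B0 = 1000 × 1414 mm): B3 = 353 × 500 mm.

B3 (353 × 500 mm)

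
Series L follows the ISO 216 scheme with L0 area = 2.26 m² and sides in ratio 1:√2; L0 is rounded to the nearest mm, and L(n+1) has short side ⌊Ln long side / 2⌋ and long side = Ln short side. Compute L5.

Let L0's short side be w mm. w · w√2 = 2.26 m² = 2,260,000 mm², so w ≈ 1264.1 mm and w√2 ≈ 1787.8 mm → L0 = 1264 × 1788 mm.
L1: ⌊1788/2⌋ × 1264 = 894 × 1264 mm
L2: ⌊1264/2⌋ × 894 = 632 × 894 mm
L3: ⌊894/2⌋ × 632 = 447 × 632 mm
L4: ⌊632/2⌋ × 447 = 316 × 447 mm
L5: ⌊447/2⌋ × 316 = 223 × 316 mm

223 × 316 mm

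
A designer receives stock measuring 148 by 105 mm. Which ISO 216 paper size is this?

A6 (105 × 148 mm)

Aspect ratio 148/105 ≈ 1.410 — close to the ISO √2 ≈ 1.414.
In the A-series (A0 area = 1 m²): A6 = 105 × 148 mm.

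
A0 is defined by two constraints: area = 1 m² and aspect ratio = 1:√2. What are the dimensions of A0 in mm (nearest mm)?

841 × 1189 mm

Let the short side be w mm. Then the long side is w√2 and w · w√2 = 10⁶ mm².
w² = 10⁶/√2, so w = 1000 / 2^(1/4) ≈ 840.9 mm; long side = 1000 · 2^(1/4) ≈ 1189.2 mm.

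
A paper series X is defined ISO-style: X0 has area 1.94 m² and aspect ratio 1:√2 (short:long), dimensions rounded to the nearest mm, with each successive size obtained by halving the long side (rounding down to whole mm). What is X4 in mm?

292 × 414 mm

Let X0's short side be w mm. w · w√2 = 1.94 m² = 1,940,000 mm², so w ≈ 1171.2 mm and w√2 ≈ 1656.4 mm → X0 = 1171 × 1656 mm.
X1: ⌊1656/2⌋ × 1171 = 828 × 1171 mm
X2: ⌊1171/2⌋ × 828 = 585 × 828 mm
X3: ⌊828/2⌋ × 585 = 414 × 585 mm
X4: ⌊585/2⌋ × 414 = 292 × 414 mm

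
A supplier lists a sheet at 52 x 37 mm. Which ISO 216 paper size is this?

Aspect ratio 52/37 ≈ 1.405 — close to the ISO √2 ≈ 1.414.
In the A-series (A0 area = 1 m²): A9 = 37 × 52 mm.

A9 (37 × 52 mm)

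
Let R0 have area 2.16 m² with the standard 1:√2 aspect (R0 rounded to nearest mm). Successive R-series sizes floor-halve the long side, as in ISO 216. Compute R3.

437 × 618 mm

Let R0's short side be w mm. w · w√2 = 2.16 m² = 2,160,000 mm², so w ≈ 1235.9 mm and w√2 ≈ 1747.8 mm → R0 = 1236 × 1748 mm.
R1: ⌊1748/2⌋ × 1236 = 874 × 1236 mm
R2: ⌊1236/2⌋ × 874 = 618 × 874 mm
R3: ⌊874/2⌋ × 618 = 437 × 618 mm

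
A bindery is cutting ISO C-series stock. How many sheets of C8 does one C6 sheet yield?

4

Each ISO step halves the sheet: 1 × C6 → 2 × C7 → 4 × C8
From C6 to C8 is 2 halving steps: 2^2 = 4.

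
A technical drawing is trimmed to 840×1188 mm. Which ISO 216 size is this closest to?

Aspect ratio 1188/840 ≈ 1.414 — close to the ISO √2 ≈ 1.414.
In the A-series (A0 area = 1 m²): A0 = 841 × 1189 mm.
Off by 2 mm total — nearest standard size.

A0 (841 × 1189 mm)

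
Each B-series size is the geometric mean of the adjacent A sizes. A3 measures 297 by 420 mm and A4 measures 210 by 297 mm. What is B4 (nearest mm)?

Short side: √(297 · 210) = √62370 ≈ 249.7 → 250 mm
Long side: √(420 · 297) = √124740 ≈ 353.2 → 353 mm

250 × 353 mm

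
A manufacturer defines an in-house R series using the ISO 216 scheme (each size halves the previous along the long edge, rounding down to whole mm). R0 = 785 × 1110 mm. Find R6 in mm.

98 × 138 mm

R1 = 555 × 785 mm (from R0 by 1 halving).
R2: ⌊785/2⌋ × 555 = 392 × 555 mm
R3: ⌊555/2⌋ × 392 = 277 × 392 mm
R4: ⌊392/2⌋ × 277 = 196 × 277 mm
R5: ⌊277/2⌋ × 196 = 138 × 196 mm
R6: ⌊196/2⌋ × 138 = 98 × 138 mm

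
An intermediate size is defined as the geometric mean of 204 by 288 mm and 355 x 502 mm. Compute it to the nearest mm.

Short side: √(204 · 355) = √72420 ≈ 269.1 → 269 mm
Long side: √(288 · 502) = √144576 ≈ 380.2 → 380 mm

269 × 380 mm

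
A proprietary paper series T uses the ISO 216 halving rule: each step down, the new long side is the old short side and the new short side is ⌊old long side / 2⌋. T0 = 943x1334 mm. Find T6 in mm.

117 × 166 mm

T1 = 667 × 943 mm (from T0 by 1 halving).
T2: ⌊943/2⌋ × 667 = 471 × 667 mm
T3: ⌊667/2⌋ × 471 = 333 × 471 mm
T4: ⌊471/2⌋ × 333 = 235 × 333 mm
T5: ⌊333/2⌋ × 235 = 166 × 235 mm
T6: ⌊235/2⌋ × 166 = 117 × 166 mm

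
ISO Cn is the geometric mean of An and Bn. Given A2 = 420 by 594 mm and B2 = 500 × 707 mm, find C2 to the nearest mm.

Short side: √(420 · 500) = √210000 ≈ 458.3 → 458 mm
Long side: √(594 · 707) = √419958 ≈ 648.0 → 648 mm

458 × 648 mm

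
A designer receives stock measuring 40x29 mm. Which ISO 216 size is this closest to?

Aspect ratio 40/29 ≈ 1.379 (ISO target is √2 ≈ 1.414).
In the C-series (envelope sizes, between A and B): C10 = 28 × 40 mm.
Off by 1 mm total — nearest standard size.

C10 (28 × 40 mm)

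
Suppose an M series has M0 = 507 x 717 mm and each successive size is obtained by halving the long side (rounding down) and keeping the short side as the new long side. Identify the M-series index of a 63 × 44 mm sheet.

M7

M0: 507 × 717 mm
M1: 358 × 507 mm
M2: 253 × 358 mm
M3: 179 × 253 mm
M4: 126 × 179 mm
M5: 89 × 126 mm
M6: 63 × 89 mm
M7: 44 × 63 mm
M8: 31 × 44 mm
→ matches M7.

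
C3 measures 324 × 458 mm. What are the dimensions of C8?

C4: ⌊458/2⌋ × 324 = 229 × 324 mm
C5: ⌊324/2⌋ × 229 = 162 × 229 mm
C6: ⌊229/2⌋ × 162 = 114 × 162 mm
C7: ⌊162/2⌋ × 114 = 81 × 114 mm
C8: ⌊114/2⌋ × 81 = 57 × 81 mm

57 × 81 mm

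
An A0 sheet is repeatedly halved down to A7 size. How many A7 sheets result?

128

Each ISO step halves the sheet: 1 × A0 → 2 × A1 → 4 × A2 → 8 × A3 → …
From A0 to A7 is 7 halving steps: 2^7 = 128.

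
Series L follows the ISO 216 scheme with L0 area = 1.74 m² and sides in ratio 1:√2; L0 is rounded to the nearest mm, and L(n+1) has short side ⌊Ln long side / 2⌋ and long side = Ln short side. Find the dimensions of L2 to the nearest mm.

Let L0's short side be w mm. w · w√2 = 1.74 m² = 1,740,000 mm², so w ≈ 1109.2 mm and w√2 ≈ 1568.7 mm → L0 = 1109 × 1569 mm.
L1: ⌊1569/2⌋ × 1109 = 784 × 1109 mm
L2: ⌊1109/2⌋ × 784 = 554 × 784 mm

554 × 784 mm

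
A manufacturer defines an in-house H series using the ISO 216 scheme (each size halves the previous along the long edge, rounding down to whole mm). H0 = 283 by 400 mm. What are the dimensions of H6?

35 × 50 mm

H1 = 200 × 283 mm (from H0 by 1 halving).
H2: ⌊283/2⌋ × 200 = 141 × 200 mm
H3: ⌊200/2⌋ × 141 = 100 × 141 mm
H4: ⌊141/2⌋ × 100 = 70 × 100 mm
H5: ⌊100/2⌋ × 70 = 50 × 70 mm
H6: ⌊70/2⌋ × 50 = 35 × 50 mm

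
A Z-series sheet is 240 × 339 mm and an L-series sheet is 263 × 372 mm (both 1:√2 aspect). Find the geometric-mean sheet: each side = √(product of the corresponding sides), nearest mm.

251 × 355 mm

Short side: √(240 · 263) = √63120 ≈ 251.2 → 251 mm
Long side: √(339 · 372) = √126108 ≈ 355.1 → 355 mm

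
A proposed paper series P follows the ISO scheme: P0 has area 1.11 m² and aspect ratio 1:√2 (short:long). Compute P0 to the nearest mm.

886 × 1253 mm

Let the short side be w mm. Then w · w√2 = 1.11 m² = 1,110,000 mm².
w² = 1,110,000/√2, so w ≈ 885.9 mm; long side = w√2 ≈ 1252.9 mm.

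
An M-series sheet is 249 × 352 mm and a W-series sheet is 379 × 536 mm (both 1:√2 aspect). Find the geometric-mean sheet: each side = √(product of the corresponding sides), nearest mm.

Short side: √(249 · 379) = √94371 ≈ 307.2 → 307 mm
Long side: √(352 · 536) = √188672 ≈ 434.4 → 434 mm

307 × 434 mm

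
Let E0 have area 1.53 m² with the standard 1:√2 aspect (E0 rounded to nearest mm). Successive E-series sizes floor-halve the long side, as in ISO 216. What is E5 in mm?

183 × 260 mm

Let E0's short side be w mm. w · w√2 = 1.53 m² = 1,530,000 mm², so w ≈ 1040.1 mm and w√2 ≈ 1471.0 mm → E0 = 1040 × 1471 mm.
E1: ⌊1471/2⌋ × 1040 = 735 × 1040 mm
E2: ⌊1040/2⌋ × 735 = 520 × 735 mm
E3: ⌊735/2⌋ × 520 = 367 × 520 mm
E4: ⌊520/2⌋ × 367 = 260 × 367 mm
E5: ⌊367/2⌋ × 260 = 183 × 260 mm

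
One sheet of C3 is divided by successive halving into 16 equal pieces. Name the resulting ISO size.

C7

16 = 2^4, so 4 halving steps.
C3 → C4 → … → C7 after 4 steps.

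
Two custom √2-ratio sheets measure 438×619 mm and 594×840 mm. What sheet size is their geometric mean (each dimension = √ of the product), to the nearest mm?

510 × 721 mm

Short side: √(438 · 594) = √260172 ≈ 510.1 → 510 mm
Long side: √(619 · 840) = √519960 ≈ 721.1 → 721 mm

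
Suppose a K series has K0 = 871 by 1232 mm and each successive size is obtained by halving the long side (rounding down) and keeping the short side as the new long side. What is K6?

108 × 154 mm

K1 = 616 × 871 mm (from K0 by 1 halving).
K2: ⌊871/2⌋ × 616 = 435 × 616 mm
K3: ⌊616/2⌋ × 435 = 308 × 435 mm
K4: ⌊435/2⌋ × 308 = 217 × 308 mm
K5: ⌊308/2⌋ × 217 = 154 × 217 mm
K6: ⌊217/2⌋ × 154 = 108 × 154 mm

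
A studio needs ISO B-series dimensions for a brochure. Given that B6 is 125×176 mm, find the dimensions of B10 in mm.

B7: ⌊176/2⌋ × 125 = 88 × 125 mm
B8: ⌊125/2⌋ × 88 = 62 × 88 mm
B9: ⌊88/2⌋ × 62 = 44 × 62 mm
B10: ⌊62/2⌋ × 44 = 31 × 44 mm

31 × 44 mm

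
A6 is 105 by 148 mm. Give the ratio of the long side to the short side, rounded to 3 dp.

148 / 105 = 1.410
ISO 216 targets √2 ≈ 1.414; the -0.005 deviation is from mm rounding.

1.410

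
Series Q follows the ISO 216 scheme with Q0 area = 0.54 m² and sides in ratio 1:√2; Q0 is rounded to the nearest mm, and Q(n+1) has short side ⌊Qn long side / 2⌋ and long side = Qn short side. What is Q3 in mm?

218 × 309 mm

Let Q0's short side be w mm. w · w√2 = 0.54 m² = 540,000 mm², so w ≈ 617.9 mm and w√2 ≈ 873.9 mm → Q0 = 618 × 874 mm.
Q1: ⌊874/2⌋ × 618 = 437 × 618 mm
Q2: ⌊618/2⌋ × 437 = 309 × 437 mm
Q3: ⌊437/2⌋ × 309 = 218 × 309 mm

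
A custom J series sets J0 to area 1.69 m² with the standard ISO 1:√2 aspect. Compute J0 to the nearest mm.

1093 × 1546 mm

Let the short side be w mm. Then w · w√2 = 1.69 m² = 1,690,000 mm².
w² = 1,690,000/√2, so w ≈ 1093.2 mm; long side = w√2 ≈ 1546.0 mm.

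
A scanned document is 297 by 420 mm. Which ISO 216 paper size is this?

Aspect ratio 420/297 ≈ 1.414 — close to the ISO √2 ≈ 1.414.
In the A-series (A0 area = 1 m²): A3 = 297 × 420 mm.

A3 (297 × 420 mm)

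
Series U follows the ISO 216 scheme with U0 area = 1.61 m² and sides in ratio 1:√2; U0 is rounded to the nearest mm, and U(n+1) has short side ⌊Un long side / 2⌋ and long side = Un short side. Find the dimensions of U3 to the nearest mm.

377 × 533 mm

Let U0's short side be w mm. w · w√2 = 1.61 m² = 1,610,000 mm², so w ≈ 1067.0 mm and w√2 ≈ 1508.9 mm → U0 = 1067 × 1509 mm.
U1: ⌊1509/2⌋ × 1067 = 754 × 1067 mm
U2: ⌊1067/2⌋ × 754 = 533 × 754 mm
U3: ⌊754/2⌋ × 533 = 377 × 533 mm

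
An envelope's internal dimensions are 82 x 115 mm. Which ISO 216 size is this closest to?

C7 (81 × 114 mm)

Aspect ratio 115/82 ≈ 1.402 — close to the ISO √2 ≈ 1.414.
In the C-series (envelope sizes, between A and B): C7 = 81 × 114 mm.
Off by 2 mm total — nearest standard size.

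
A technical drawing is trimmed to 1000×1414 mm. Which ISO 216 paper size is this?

B0 (1000 × 1414 mm)

Aspect ratio 1414/1000 ≈ 1.414 — close to the ISO √2 ≈ 1.414.
In the B-series (B0 = 1000 × 1414 mm): B0 = 1000 × 1414 mm.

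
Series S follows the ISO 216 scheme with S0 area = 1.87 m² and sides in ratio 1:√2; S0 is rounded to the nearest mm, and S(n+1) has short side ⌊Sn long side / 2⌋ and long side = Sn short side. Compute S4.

Let S0's short side be w mm. w · w√2 = 1.87 m² = 1,870,000 mm², so w ≈ 1149.9 mm and w√2 ≈ 1626.2 mm → S0 = 1150 × 1626 mm.
S1: ⌊1626/2⌋ × 1150 = 813 × 1150 mm
S2: ⌊1150/2⌋ × 813 = 575 × 813 mm
S3: ⌊813/2⌋ × 575 = 406 × 575 mm
S4: ⌊575/2⌋ × 406 = 287 × 406 mm

287 × 406 mm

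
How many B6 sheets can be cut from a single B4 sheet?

Each ISO step halves the sheet: 1 × B4 → 2 × B5 → 4 × B6
From B4 to B6 is 2 halving steps: 2^2 = 4.

4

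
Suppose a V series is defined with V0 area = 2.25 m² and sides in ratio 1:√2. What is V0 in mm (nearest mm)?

1261 × 1784 mm

Let the short side be w mm. Then w · w√2 = 2.25 m² = 2,250,000 mm².
w² = 2,250,000/√2, so w ≈ 1261.3 mm; long side = w√2 ≈ 1783.8 mm.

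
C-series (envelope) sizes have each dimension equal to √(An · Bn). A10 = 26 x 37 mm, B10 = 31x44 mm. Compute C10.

28 × 40 mm

Short side: √(26 · 31) = √806 ≈ 28.4 → 28 mm
Long side: √(37 · 44) = √1628 ≈ 40.3 → 40 mm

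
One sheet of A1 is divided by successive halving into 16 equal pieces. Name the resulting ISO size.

16 = 2^4, so 4 halving steps.
A1 → A2 → … → A5 after 4 steps.

A5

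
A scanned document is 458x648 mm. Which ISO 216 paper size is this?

Aspect ratio 648/458 ≈ 1.415 — close to the ISO √2 ≈ 1.414.
In the C-series (envelope sizes, between A and B): C2 = 458 × 648 mm.

C2 (458 × 648 mm)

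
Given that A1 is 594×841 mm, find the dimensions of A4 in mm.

A2: ⌊841/2⌋ × 594 = 420 × 594 mm
A3: ⌊594/2⌋ × 420 = 297 × 420 mm
A4: ⌊420/2⌋ × 297 = 210 × 297 mm

210 × 297 mm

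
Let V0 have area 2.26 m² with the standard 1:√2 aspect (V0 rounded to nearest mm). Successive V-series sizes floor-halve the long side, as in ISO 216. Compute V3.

Let V0's short side be w mm. w · w√2 = 2.26 m² = 2,260,000 mm², so w ≈ 1264.1 mm and w√2 ≈ 1787.8 mm → V0 = 1264 × 1788 mm.
V1: ⌊1788/2⌋ × 1264 = 894 × 1264 mm
V2: ⌊1264/2⌋ × 894 = 632 × 894 mm
V3: ⌊894/2⌋ × 632 = 447 × 632 mm

447 × 632 mm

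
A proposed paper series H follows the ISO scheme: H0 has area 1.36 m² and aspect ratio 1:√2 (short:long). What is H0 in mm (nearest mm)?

981 × 1387 mm

Let the short side be w mm. Then w · w√2 = 1.36 m² = 1,360,000 mm².
w² = 1,360,000/√2, so w ≈ 980.6 mm; long side = w√2 ≈ 1386.8 mm.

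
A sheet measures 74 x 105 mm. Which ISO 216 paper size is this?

Aspect ratio 105/74 ≈ 1.419 — close to the ISO √2 ≈ 1.414.
In the A-series (A0 area = 1 m²): A7 = 74 × 105 mm.

A7 (74 × 105 mm)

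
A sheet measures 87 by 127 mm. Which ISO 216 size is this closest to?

Aspect ratio 127/87 ≈ 1.460 (ISO target is √2 ≈ 1.414).
In the B-series (B0 = 1000 × 1414 mm): B7 = 88 × 125 mm.
Off by 3 mm total — nearest standard size.

B7 (88 × 125 mm)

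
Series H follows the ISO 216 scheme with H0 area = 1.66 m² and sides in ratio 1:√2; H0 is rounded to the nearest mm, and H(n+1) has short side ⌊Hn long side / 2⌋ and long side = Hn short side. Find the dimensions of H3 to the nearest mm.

Let H0's short side be w mm. w · w√2 = 1.66 m² = 1,660,000 mm², so w ≈ 1083.4 mm and w√2 ≈ 1532.2 mm → H0 = 1083 × 1532 mm.
H1: ⌊1532/2⌋ × 1083 = 766 × 1083 mm
H2: ⌊1083/2⌋ × 766 = 541 × 766 mm
H3: ⌊766/2⌋ × 541 = 383 × 541 mm

383 × 541 mm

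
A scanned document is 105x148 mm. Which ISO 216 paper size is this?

Aspect ratio 148/105 ≈ 1.410 — close to the ISO √2 ≈ 1.414.
In the A-series (A0 area = 1 m²): A6 = 105 × 148 mm.

A6 (105 × 148 mm)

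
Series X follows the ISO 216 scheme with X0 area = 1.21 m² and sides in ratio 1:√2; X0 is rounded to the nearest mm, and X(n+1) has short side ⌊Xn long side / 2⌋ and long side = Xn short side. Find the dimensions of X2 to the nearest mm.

Let X0's short side be w mm. w · w√2 = 1.21 m² = 1,210,000 mm², so w ≈ 925.0 mm and w√2 ≈ 1308.1 mm → X0 = 925 × 1308 mm.
X1: ⌊1308/2⌋ × 925 = 654 × 925 mm
X2: ⌊925/2⌋ × 654 = 462 × 654 mm

462 × 654 mm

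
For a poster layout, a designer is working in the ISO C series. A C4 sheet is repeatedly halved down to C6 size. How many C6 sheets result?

C4 = 229 × 324 mm; C6 = 114 × 162 mm.
Each halving step doubles the count; 2 steps from C4 to C6.
2^2 = 4.

4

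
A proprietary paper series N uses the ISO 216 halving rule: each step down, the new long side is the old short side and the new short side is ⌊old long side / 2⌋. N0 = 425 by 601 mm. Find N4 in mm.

106 × 150 mm

N1 = 300 × 425 mm (from N0 by 1 halving).
N2: ⌊425/2⌋ × 300 = 212 × 300 mm
N3: ⌊300/2⌋ × 212 = 150 × 212 mm
N4: ⌊212/2⌋ × 150 = 106 × 150 mm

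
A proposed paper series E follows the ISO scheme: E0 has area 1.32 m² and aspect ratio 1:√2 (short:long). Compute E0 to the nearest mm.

Let the short side be w mm. Then w · w√2 = 1.32 m² = 1,320,000 mm².
w² = 1,320,000/√2, so w ≈ 966.1 mm; long side = w√2 ≈ 1366.3 mm.

966 × 1366 mm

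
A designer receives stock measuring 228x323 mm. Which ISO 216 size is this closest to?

C4 (229 × 324 mm)

Aspect ratio 323/228 ≈ 1.417 — close to the ISO √2 ≈ 1.414.
In the C-series (envelope sizes, between A and B): C4 = 229 × 324 mm.
Off by 2 mm total — nearest standard size.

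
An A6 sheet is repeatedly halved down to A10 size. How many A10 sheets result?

16

Each ISO step halves the sheet: 1 × A6 → 2 × A7 → 4 × A8 → 8 × A9 → …
From A6 to A10 is 4 halving steps: 2^4 = 16.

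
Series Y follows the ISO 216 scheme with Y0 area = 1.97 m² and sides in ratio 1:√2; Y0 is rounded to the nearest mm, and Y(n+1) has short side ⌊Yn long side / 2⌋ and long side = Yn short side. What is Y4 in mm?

Let Y0's short side be w mm. w · w√2 = 1.97 m² = 1,970,000 mm², so w ≈ 1180.3 mm and w√2 ≈ 1669.1 mm → Y0 = 1180 × 1669 mm.
Y1: ⌊1669/2⌋ × 1180 = 834 × 1180 mm
Y2: ⌊1180/2⌋ × 834 = 590 × 834 mm
Y3: ⌊834/2⌋ × 590 = 417 × 590 mm
Y4: ⌊590/2⌋ × 417 = 295 × 417 mm

295 × 417 mm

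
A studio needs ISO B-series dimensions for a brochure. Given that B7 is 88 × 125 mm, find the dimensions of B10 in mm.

B8: ⌊125/2⌋ × 88 = 62 × 88 mm
B9: ⌊88/2⌋ × 62 = 44 × 62 mm
B10: ⌊62/2⌋ × 44 = 31 × 44 mm

31 × 44 mm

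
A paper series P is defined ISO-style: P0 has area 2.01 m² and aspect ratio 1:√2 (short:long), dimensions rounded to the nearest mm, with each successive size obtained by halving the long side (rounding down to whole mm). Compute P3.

Let P0's short side be w mm. w · w√2 = 2.01 m² = 2,010,000 mm², so w ≈ 1192.2 mm and w√2 ≈ 1686.0 mm → P0 = 1192 × 1686 mm.
P1: ⌊1686/2⌋ × 1192 = 843 × 1192 mm
P2: ⌊1192/2⌋ × 843 = 596 × 843 mm
P3: ⌊843/2⌋ × 596 = 421 × 596 mm

421 × 596 mm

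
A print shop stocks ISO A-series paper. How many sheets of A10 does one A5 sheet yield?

Each ISO step halves the sheet: 1 × A5 → 2 × A6 → 4 × A7 → 8 × A8 → …
From A5 to A10 is 5 halving steps: 2^5 = 32.

32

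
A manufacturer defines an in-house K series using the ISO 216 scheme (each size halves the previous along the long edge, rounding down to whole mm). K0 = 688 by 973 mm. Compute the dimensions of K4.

172 × 243 mm

K1: ⌊973/2⌋ × 688 = 486 × 688 mm
K2: ⌊688/2⌋ × 486 = 344 × 486 mm
K3: ⌊486/2⌋ × 344 = 243 × 344 mm
K4: ⌊344/2⌋ × 243 = 172 × 243 mm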